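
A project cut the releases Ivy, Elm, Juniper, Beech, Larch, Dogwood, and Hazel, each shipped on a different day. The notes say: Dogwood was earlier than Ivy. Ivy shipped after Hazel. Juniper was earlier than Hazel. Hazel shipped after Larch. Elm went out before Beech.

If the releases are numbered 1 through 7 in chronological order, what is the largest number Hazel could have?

Hazel must come before Ivy — 1 release forced after it.
Everything else can be placed before Hazel in some valid order, so Hazel can sit as late as position 7 − 1 = 6.

6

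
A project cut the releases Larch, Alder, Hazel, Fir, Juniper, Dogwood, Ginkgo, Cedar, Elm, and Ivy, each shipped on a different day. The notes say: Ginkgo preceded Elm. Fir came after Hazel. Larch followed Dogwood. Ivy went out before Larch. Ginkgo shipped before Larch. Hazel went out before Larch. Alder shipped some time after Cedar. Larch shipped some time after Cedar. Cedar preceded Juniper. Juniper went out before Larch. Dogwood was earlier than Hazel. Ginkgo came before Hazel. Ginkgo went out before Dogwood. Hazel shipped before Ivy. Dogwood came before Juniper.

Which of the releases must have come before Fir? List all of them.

Dogwood, Ginkgo, Hazel

Directly stated before Fir: Hazel.
Dogwood reaches Fir via Dogwood → Hazel → Fir.
Ginkgo reaches Fir via Ginkgo → Hazel → Fir.
No chain forces Elm (or any of the others) ahead of Fir.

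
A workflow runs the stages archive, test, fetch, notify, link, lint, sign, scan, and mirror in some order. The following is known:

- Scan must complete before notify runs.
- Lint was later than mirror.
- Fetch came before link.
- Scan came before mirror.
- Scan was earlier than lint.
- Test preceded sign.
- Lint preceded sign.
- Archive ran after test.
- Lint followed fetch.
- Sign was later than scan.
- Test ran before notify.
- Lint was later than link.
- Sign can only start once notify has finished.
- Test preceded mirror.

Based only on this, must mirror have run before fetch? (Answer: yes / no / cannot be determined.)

cannot be determined

No chain of stated constraints runs from mirror to fetch, and none runs from fetch to mirror either.
So the relative order of mirror and fetch is not fixed by the given facts.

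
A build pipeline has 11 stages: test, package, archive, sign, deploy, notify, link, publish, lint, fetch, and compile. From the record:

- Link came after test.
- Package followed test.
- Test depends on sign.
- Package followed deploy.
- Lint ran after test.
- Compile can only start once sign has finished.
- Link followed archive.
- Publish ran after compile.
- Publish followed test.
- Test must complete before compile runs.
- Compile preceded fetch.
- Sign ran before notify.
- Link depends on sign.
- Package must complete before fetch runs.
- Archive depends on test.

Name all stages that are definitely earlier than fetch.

compile, deploy, package, sign, test

Directly stated before fetch: compile and package.
Deploy reaches fetch via deploy → package → fetch.
Sign reaches fetch via sign → compile → fetch.
Test reaches fetch via test → package → fetch.
No chain forces notify (or any of the others) ahead of fetch.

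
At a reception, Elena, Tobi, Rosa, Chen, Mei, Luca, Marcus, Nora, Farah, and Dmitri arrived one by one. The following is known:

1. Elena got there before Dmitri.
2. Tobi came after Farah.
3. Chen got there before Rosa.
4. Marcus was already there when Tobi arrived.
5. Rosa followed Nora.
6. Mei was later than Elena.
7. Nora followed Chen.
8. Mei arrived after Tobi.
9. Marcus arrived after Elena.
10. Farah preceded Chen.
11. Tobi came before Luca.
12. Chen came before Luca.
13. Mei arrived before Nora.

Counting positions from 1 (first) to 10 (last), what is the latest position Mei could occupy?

8

Mei must come before Nora and Rosa — 2 guests forced after them.
Everything else can be placed before Mei in some valid order, so Mei can sit as late as position 10 − 2 = 8.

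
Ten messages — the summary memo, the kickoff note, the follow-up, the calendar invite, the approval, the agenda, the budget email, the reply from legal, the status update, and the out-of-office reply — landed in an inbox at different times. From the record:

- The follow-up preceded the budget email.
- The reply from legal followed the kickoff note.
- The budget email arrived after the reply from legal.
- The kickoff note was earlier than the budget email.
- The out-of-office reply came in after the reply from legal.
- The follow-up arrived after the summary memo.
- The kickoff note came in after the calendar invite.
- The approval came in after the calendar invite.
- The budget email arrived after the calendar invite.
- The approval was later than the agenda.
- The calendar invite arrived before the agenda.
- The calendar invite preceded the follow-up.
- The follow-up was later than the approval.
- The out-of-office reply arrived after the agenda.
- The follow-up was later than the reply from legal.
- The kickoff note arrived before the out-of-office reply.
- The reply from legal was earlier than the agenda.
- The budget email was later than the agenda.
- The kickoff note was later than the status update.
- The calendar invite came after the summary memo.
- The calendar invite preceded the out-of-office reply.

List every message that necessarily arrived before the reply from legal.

the calendar invite, the kickoff note, the status update, the summary memo

Directly stated before the reply from legal: the kickoff note.
The calendar invite reaches the reply from legal via the calendar invite → the kickoff note → the reply from legal.
The status update reaches the reply from legal via the status update → the kickoff note → the reply from legal.
The summary memo reaches the reply from legal via the summary memo → the calendar invite → the kickoff note → the reply from legal.
No chain forces the budget email (or any of the others) ahead of the reply from legal.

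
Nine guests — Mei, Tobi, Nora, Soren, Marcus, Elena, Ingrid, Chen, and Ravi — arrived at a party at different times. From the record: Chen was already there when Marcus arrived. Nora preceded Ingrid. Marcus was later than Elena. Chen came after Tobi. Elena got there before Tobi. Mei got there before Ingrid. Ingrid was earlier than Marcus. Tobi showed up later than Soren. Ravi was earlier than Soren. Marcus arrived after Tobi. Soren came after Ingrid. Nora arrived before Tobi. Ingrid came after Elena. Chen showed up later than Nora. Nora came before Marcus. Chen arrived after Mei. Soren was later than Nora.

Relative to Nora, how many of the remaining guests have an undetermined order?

Forced after Nora: Chen, Ingrid, Marcus, Soren, and Tobi.
That leaves Elena, Mei, and Ravi with no forced order relative to Nora — 3.

3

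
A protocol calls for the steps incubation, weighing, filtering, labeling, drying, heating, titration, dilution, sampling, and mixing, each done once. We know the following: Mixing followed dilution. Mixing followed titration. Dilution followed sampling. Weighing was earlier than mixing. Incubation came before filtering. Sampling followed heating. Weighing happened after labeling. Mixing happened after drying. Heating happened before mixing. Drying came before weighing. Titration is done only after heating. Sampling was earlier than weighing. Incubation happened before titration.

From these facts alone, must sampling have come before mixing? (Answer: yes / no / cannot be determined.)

Chain the constraints: sampling → dilution → mixing. Each link is directly stated, so sampling comes before mixing.

yes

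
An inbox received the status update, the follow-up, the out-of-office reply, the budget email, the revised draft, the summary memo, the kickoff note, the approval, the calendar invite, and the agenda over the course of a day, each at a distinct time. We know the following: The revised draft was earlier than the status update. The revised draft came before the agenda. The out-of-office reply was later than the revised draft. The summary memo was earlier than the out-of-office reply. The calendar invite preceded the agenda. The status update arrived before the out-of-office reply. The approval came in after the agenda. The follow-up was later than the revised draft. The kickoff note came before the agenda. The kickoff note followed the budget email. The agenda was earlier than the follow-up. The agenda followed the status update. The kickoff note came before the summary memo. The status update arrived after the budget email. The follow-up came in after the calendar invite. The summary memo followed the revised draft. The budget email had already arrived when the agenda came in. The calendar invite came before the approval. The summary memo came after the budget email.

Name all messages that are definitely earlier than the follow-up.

the agenda, the budget email, the calendar invite, the kickoff note, the revised draft, the status update

Directly stated before the follow-up: the agenda, the calendar invite, and the revised draft.
The budget email reaches the follow-up via the budget email → the agenda → the follow-up.
The kickoff note reaches the follow-up via the kickoff note → the agenda → the follow-up.
The status update reaches the follow-up via the status update → the agenda → the follow-up.
No chain forces the approval (or any of the others) ahead of the follow-up.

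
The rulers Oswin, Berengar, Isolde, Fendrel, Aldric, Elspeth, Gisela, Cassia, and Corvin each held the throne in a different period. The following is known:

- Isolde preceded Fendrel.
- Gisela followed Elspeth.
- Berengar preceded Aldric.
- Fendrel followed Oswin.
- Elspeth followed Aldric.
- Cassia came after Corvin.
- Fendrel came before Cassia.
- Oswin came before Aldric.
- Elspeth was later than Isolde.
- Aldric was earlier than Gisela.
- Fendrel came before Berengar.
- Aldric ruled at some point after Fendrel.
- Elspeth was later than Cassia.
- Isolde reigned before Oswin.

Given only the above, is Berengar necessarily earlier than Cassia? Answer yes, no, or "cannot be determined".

No chain of stated constraints runs from Berengar to Cassia, and none runs from Cassia to Berengar either.
So the relative order of Berengar and Cassia is not fixed by the given facts.

cannot be determined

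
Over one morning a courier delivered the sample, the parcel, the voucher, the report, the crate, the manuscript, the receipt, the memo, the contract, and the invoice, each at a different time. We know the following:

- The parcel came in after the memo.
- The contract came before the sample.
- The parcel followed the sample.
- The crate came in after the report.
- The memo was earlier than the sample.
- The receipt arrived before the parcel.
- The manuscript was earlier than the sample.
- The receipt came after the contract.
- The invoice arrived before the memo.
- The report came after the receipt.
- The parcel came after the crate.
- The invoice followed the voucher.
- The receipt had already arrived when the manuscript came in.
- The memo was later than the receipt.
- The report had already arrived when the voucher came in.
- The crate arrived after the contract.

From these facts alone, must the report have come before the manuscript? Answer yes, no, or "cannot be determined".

No chain of stated constraints runs from the report to the manuscript, and none runs from the manuscript to the report either.
So the relative order of the report and the manuscript is not fixed by the given facts.

cannot be determined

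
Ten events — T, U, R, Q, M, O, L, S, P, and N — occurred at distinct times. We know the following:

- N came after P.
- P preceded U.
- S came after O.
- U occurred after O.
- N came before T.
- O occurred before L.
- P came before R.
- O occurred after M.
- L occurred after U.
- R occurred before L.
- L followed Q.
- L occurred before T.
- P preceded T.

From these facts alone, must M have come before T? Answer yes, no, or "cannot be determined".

yes

Chain the constraints: M → O → L → T. Each link is directly stated, so M comes before T.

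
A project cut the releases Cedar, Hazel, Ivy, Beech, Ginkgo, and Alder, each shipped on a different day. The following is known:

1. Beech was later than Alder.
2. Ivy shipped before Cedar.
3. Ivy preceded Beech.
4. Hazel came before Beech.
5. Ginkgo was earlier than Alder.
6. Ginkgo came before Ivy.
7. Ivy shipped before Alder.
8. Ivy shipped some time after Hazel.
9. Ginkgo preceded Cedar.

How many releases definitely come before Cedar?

3

Directly stated before Cedar: Ginkgo and Ivy.
Hazel reaches Cedar via Hazel → Ivy → Cedar.
No chain forces Beech (or any of the others) ahead of Cedar.
That's Ginkgo, Hazel, and Ivy — 3 in all.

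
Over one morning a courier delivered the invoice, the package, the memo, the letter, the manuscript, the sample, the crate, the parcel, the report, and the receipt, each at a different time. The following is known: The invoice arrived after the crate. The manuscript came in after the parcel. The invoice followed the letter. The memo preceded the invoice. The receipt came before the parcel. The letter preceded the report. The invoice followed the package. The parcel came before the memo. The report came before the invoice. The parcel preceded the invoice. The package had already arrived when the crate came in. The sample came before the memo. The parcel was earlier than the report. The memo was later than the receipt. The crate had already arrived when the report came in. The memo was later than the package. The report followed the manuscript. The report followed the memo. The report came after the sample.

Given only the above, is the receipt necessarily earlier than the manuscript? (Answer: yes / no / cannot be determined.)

Chain the constraints: the receipt → the parcel → the manuscript. Each link is directly stated, so the receipt comes before the manuscript.

yes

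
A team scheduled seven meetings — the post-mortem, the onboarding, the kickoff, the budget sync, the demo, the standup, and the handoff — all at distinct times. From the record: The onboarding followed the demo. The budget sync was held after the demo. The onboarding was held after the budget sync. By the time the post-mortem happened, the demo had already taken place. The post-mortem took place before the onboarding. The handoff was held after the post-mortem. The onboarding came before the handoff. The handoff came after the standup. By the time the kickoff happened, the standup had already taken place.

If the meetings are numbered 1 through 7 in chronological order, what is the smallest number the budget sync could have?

2

The demo must come before the budget sync — 1 forced predecessor.
Nothing else is forced ahead of the budget sync, so its earliest slot is position 1 + 1 = 2.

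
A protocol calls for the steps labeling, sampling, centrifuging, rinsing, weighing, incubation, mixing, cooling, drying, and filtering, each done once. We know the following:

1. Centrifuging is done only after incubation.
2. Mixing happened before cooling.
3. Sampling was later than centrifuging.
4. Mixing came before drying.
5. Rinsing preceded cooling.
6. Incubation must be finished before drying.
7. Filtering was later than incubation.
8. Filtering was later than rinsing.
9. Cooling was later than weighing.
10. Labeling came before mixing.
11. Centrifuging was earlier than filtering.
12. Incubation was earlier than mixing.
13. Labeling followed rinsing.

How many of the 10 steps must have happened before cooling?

5

Directly stated before cooling: mixing, rinsing, and weighing.
Incubation reaches cooling via incubation → mixing → cooling.
Labeling reaches cooling via labeling → mixing → cooling.
No chain forces centrifuging (or any of the others) ahead of cooling.
That's incubation, labeling, mixing, rinsing, and weighing — 5 in all.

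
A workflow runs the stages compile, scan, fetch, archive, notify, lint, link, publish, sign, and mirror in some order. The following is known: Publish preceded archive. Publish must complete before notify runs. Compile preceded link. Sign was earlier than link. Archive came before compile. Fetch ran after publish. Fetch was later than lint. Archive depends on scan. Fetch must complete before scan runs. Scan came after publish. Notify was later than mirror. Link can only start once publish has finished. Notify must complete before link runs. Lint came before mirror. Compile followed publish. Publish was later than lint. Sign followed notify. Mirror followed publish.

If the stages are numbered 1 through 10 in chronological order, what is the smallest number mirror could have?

3

Lint and publish must both come before mirror — 2 forced predecessors.
Nothing else is forced ahead of mirror, so its earliest slot is position 2 + 1 = 3.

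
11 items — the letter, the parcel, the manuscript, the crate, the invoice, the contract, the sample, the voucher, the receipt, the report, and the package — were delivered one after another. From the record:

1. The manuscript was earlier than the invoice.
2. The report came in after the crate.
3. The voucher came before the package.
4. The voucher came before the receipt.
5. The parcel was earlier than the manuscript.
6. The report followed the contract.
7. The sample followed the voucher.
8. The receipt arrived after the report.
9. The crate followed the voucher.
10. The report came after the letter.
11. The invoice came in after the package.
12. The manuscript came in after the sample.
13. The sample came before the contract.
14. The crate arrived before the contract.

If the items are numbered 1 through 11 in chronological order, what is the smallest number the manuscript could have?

The parcel, the sample, and the voucher must all come before the manuscript — 3 forced predecessors.
Nothing else is forced ahead of the manuscript, so its earliest slot is position 3 + 1 = 4.

4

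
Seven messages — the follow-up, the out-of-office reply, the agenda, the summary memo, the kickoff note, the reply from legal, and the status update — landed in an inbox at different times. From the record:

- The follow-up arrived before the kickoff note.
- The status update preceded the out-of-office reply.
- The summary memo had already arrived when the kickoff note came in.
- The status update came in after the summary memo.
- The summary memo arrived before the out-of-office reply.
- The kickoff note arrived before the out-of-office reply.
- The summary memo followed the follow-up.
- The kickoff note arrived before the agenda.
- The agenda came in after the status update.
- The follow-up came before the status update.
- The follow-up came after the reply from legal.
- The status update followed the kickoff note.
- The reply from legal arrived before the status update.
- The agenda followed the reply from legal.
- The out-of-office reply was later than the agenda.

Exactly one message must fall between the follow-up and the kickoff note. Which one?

Tracing the constraints gives the follow-up → the summary memo → the kickoff note, so the summary memo sits after the follow-up and before the kickoff note.
No other message is forced both after the follow-up and before the kickoff note.

the summary memo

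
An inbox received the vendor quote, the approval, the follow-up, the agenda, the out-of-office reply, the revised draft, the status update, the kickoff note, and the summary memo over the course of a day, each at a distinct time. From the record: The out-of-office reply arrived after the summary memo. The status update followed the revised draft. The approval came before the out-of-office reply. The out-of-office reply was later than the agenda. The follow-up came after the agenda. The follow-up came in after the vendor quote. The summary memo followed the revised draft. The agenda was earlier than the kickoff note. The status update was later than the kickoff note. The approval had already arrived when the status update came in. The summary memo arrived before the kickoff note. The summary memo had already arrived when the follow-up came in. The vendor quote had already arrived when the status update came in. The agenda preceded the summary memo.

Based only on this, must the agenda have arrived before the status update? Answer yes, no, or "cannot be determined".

yes

Chain the constraints: the agenda → the kickoff note → the status update. Each link is directly stated, so the agenda comes before the status update.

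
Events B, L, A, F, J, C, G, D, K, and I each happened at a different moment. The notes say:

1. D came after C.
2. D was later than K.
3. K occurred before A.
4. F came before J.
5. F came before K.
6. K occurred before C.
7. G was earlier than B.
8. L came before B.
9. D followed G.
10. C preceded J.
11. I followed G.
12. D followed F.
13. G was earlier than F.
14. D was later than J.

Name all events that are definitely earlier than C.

F, G, K

Directly stated before C: K.
F reaches C via F → K → C.
G reaches C via G → F → K → C.
No chain forces L (or any of the others) ahead of C.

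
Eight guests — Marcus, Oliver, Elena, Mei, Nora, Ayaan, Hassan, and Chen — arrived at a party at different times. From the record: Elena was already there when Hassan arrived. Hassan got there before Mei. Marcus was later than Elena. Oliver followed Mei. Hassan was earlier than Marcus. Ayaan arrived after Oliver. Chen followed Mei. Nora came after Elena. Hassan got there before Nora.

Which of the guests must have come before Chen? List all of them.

Elena, Hassan, Mei

Directly stated before Chen: Mei.
Elena reaches Chen via Elena → Hassan → Mei → Chen.
Hassan reaches Chen via Hassan → Mei → Chen.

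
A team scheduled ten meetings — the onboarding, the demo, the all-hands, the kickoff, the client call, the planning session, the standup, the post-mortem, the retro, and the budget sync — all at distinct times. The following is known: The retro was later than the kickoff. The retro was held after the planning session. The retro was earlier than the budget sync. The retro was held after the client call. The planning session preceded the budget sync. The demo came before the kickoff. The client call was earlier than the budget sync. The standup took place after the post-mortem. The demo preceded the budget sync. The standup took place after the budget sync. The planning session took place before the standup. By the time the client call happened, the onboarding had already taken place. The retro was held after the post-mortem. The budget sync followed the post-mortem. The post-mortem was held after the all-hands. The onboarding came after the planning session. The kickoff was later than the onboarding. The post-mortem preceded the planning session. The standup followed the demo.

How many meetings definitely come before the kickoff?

Directly stated before the kickoff: the demo and the onboarding.
The all-hands reaches the kickoff via the all-hands → the post-mortem → the planning session → the onboarding → the kickoff.
The planning session reaches the kickoff via the planning session → the onboarding → the kickoff.
The post-mortem reaches the kickoff via the post-mortem → the planning session → the onboarding → the kickoff.
That's the all-hands, the demo, the onboarding, the planning session, and the post-mortem — 5 in all.

5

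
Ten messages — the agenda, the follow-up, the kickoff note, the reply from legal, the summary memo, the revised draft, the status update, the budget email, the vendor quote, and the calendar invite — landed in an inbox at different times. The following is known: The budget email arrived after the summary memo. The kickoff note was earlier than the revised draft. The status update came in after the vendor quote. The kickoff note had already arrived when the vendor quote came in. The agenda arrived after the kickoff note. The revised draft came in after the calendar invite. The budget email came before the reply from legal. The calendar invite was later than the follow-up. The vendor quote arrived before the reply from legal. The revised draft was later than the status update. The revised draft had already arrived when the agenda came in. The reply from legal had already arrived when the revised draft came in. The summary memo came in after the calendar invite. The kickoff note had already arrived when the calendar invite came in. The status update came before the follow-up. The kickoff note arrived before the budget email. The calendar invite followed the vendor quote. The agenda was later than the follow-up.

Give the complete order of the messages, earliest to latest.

the kickoff note, the vendor quote, the status update, the follow-up, the calendar invite, the summary memo, the budget email, the reply from legal, the revised draft, the agenda

The constraints fix every adjacent pair, so only one ordering works:
the kickoff note → the vendor quote → the status update → the follow-up → the calendar invite → the summary memo → the budget email → the reply from legal → the revised draft → the agenda.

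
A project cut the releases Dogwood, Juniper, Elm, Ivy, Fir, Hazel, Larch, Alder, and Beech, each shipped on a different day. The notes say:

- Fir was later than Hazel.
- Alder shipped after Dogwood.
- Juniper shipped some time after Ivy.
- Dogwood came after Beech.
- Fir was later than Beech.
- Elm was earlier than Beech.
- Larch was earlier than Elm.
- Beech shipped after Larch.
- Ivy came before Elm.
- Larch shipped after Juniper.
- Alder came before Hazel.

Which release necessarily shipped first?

Ivy has a chain of constraints placing it before every other release, so Ivy must be first.

Ivy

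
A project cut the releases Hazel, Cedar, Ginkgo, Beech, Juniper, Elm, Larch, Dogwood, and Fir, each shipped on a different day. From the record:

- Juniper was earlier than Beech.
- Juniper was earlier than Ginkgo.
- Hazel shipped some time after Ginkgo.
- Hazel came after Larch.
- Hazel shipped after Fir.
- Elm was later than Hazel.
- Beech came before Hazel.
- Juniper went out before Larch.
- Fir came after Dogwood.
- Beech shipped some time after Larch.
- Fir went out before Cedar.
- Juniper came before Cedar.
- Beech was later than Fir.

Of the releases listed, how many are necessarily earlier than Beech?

4

Directly stated before Beech: Fir, Juniper, and Larch.
Dogwood reaches Beech via Dogwood → Fir → Beech.
That's Dogwood, Fir, Juniper, and Larch — 4 in all.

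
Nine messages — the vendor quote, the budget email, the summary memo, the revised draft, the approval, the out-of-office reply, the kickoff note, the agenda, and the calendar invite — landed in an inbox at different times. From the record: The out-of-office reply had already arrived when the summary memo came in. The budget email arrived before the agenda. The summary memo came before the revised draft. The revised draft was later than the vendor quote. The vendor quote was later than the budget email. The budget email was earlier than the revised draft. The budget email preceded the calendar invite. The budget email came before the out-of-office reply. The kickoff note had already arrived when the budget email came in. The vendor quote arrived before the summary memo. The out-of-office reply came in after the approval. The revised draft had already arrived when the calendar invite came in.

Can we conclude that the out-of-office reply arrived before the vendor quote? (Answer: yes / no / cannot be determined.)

No chain of stated constraints runs from the out-of-office reply to the vendor quote, and none runs from the vendor quote to the out-of-office reply either.
So the relative order of the out-of-office reply and the vendor quote is not fixed by the given facts.

cannot be determined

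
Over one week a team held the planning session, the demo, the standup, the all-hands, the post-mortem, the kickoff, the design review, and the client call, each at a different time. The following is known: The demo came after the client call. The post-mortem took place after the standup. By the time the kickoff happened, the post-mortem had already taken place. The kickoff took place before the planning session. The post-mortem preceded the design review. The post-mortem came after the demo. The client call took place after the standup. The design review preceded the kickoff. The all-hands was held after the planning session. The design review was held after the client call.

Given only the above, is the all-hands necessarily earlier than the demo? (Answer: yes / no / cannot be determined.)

Tracing the constraints gives the demo → the post-mortem → the kickoff → the planning session → the all-hands, so the demo must come before the all-hands.
That means the all-hands cannot be before the demo.

no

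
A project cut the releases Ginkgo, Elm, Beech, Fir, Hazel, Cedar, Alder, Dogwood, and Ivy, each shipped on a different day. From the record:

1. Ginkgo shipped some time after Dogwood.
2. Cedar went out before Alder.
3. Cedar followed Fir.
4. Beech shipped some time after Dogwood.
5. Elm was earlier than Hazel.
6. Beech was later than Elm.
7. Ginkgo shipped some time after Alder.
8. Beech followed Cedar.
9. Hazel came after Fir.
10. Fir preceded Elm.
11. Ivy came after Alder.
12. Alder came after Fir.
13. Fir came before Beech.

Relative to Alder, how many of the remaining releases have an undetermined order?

4

Forced before Alder: Cedar and Fir; forced after Alder: Ginkgo and Ivy.
That leaves Beech, Dogwood, Elm, and Hazel with no forced order relative to Alder — 4.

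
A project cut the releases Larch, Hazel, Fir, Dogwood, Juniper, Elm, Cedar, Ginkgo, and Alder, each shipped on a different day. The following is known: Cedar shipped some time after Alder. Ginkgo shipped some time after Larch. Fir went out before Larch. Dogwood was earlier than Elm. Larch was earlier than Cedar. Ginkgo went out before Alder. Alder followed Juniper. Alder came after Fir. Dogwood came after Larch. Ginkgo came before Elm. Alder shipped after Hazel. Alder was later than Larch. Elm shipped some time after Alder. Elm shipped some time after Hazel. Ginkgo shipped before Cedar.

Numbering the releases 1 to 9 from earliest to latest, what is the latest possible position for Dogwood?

Dogwood must come before Elm — 1 release forced after it.
Everything else can be placed before Dogwood in some valid order, so Dogwood can sit as late as position 9 − 1 = 8.

8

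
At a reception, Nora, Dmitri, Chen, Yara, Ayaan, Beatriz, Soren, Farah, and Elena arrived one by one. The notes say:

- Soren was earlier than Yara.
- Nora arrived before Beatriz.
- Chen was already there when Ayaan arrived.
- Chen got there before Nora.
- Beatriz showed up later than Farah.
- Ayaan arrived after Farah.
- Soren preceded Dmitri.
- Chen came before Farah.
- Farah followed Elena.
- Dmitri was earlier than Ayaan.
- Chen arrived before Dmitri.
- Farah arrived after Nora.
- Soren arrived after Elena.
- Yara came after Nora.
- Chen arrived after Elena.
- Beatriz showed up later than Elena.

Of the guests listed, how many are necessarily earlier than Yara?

4

Directly stated before Yara: Nora and Soren.
Chen reaches Yara via Chen → Nora → Yara.
Elena reaches Yara via Elena → Soren → Yara.
That's Chen, Elena, Nora, and Soren — 4 in all.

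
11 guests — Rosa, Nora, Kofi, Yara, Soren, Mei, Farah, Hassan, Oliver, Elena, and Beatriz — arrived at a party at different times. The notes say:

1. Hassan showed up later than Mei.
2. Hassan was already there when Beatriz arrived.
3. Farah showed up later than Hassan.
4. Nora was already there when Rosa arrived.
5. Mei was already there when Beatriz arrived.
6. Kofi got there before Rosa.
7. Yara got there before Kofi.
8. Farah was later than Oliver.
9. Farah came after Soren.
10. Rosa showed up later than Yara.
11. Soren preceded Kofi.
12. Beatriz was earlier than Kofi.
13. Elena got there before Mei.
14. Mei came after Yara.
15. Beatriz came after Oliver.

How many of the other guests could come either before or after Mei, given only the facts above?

Forced before Mei: Elena and Yara; forced after Mei: Beatriz, Farah, Hassan, Kofi, and Rosa.
That leaves Nora, Oliver, and Soren with no forced order relative to Mei — 3.

3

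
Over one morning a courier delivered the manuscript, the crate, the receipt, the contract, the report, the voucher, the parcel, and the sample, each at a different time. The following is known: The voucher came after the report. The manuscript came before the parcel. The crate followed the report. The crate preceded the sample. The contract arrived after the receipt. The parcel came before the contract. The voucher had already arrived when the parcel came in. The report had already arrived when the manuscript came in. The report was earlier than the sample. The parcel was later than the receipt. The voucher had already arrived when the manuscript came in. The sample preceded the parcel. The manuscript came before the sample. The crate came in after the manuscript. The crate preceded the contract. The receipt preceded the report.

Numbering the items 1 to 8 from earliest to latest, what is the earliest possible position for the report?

The receipt must come before the report — 1 forced predecessor.
Nothing else is forced ahead of the report, so its earliest slot is position 1 + 1 = 2.

2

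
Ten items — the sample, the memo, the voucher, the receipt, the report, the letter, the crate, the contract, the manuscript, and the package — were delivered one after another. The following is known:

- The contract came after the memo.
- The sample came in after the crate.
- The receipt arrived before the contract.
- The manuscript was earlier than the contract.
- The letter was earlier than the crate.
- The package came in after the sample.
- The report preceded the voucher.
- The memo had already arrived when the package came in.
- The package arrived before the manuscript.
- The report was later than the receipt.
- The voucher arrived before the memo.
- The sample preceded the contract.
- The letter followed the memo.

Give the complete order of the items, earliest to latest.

The constraints fix every adjacent pair, so only one ordering works:
the receipt → the report → the voucher → the memo → the letter → the crate → the sample → the package → the manuscript → the contract.

the receipt, the report, the voucher, the memo, the letter, the crate, the sample, the package, the manuscript, the contract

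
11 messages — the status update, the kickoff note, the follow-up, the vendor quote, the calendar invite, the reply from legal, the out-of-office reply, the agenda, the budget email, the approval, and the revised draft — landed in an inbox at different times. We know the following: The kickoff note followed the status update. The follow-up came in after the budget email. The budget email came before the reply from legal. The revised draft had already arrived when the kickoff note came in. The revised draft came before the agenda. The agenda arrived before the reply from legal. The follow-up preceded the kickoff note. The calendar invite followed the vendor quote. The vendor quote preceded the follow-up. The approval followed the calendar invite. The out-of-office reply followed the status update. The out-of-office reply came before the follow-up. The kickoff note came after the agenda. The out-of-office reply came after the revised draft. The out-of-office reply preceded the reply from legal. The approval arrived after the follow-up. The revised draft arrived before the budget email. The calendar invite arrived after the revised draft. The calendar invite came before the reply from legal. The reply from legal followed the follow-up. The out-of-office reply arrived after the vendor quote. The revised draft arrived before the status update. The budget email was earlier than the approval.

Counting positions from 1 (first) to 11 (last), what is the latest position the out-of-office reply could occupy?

7

The out-of-office reply must come before the approval, the follow-up, the kickoff note, and the reply from legal — 4 messages forced after it.
Everything else can be placed before the out-of-office reply in some valid order, so the out-of-office reply can sit as late as position 11 − 4 = 7.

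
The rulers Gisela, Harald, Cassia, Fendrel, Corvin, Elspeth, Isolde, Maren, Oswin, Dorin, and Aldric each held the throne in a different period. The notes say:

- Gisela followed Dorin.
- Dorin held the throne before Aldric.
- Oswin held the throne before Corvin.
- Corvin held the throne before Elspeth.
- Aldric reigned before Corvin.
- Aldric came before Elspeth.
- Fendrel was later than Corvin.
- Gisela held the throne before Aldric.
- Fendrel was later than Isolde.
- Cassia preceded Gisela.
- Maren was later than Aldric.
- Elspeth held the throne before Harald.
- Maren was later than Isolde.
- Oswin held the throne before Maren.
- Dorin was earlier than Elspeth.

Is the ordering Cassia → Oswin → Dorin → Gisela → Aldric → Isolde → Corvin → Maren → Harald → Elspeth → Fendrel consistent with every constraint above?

no

The constraints require Elspeth before Harald, but in the proposed sequence Harald appears ahead of Elspeth. That one violation is enough.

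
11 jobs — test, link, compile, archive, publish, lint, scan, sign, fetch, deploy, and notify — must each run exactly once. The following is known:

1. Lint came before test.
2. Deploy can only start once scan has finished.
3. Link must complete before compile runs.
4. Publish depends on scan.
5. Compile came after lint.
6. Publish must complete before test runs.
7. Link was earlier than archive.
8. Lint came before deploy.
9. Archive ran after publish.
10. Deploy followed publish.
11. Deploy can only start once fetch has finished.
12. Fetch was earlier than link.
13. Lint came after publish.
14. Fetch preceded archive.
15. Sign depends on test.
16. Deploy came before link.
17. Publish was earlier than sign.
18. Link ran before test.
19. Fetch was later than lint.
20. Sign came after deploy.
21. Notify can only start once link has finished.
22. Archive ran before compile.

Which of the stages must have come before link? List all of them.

deploy, fetch, lint, publish, scan

Directly stated before link: deploy and fetch.
Lint reaches link via lint → fetch → link.
Publish reaches link via publish → deploy → link.
Scan reaches link via scan → deploy → link.
No chain forces notify (or any of the others) ahead of link.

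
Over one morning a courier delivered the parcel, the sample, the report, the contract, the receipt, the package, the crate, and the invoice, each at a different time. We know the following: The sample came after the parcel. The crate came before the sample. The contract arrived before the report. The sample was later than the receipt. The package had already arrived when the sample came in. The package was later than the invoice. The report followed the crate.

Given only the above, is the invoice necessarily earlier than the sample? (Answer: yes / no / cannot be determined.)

yes

Chain the constraints: the invoice → the package → the sample. Each link is directly stated, so the invoice comes before the sample.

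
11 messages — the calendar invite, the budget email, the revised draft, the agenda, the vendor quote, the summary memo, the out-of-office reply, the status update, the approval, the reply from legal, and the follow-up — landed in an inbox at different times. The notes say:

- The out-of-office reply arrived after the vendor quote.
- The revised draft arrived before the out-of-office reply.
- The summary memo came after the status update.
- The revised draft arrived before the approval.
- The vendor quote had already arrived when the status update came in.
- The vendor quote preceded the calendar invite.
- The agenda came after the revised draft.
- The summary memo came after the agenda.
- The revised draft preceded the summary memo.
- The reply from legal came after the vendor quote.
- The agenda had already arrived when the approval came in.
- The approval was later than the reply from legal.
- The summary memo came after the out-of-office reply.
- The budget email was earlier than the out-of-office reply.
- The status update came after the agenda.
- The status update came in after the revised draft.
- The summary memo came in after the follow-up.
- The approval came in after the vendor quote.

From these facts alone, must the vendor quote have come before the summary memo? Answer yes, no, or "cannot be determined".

Chain the constraints: the vendor quote → the out-of-office reply → the summary memo. Each link is directly stated, so the vendor quote comes before the summary memo.

yes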